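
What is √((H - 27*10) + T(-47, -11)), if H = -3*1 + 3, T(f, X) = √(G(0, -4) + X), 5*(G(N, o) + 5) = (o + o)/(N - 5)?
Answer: √(-6750 + 70*I*√2)/5 ≈ 0.12049 + 16.432*I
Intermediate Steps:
G(N, o) = -5 + 2*o/(5*(-5 + N)) (G(N, o) = -5 + ((o + o)/(N - 5))/5 = -5 + ((2*o)/(-5 + N))/5 = -5 + (2*o/(-5 + N))/5 = -5 + 2*o/(5*(-5 + N)))
T(f, X) = √(-117/25 + X) (T(f, X) = √((125 - 25*0 + 2*(-4))/(5*(-5 + 0)) + X) = √((⅕)*(125 + 0 - 8)/(-5) + X) = √((⅕)*(-⅕)*117 + X) = √(-117/25 + X))
H = 0 (H = -3 + 3 = 0)
√((H - 27*10) + T(-47, -11)) = √((0 - 27*10) + √(-117 + 25*(-11))/5) = √((0 - 270) + √(-117 - 275)/5) = √(-270 + √(-392)/5) = √(-270 + (14*I*√2)/5) = √(-270 + 14*I*√2/5)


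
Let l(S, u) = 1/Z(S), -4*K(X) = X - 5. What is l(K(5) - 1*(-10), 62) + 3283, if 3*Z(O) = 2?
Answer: 6569/2 ≈ 3284.5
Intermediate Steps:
K(X) = 5/4 - X/4 (K(X) = -(X - 5)/4 = -(-5 + X)/4 = 5/4 - X/4)
Z(O) = 2/3 (Z(O) = (1/3)*2 = 2/3)
l(S, u) = 3/2 (l(S, u) = 1/(2/3) = 3/2)
l(K(5) - 1*(-10), 62) + 3283 = 3/2 + 3283 = 6569/2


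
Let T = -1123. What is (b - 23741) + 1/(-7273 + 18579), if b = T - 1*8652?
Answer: -378931895/11306 ≈ -33516.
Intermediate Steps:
b = -9775 (b = -1123 - 1*8652 = -1123 - 8652 = -9775)
(b - 23741) + 1/(-7273 + 18579) = (-9775 - 23741) + 1/(-7273 + 18579) = -33516 + 1/11306 = -378931895/11306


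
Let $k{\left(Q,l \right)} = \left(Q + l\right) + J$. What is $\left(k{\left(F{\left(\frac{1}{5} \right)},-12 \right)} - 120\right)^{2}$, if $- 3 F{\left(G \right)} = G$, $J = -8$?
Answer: $\frac{4414201}{225} \approx 19619.0$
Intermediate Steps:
$F{\left(G \right)} = - \frac{G}{3}$
$k{\left(Q,l \right)} = -8 + Q + l$ ($k{\left(Q,l \right)} = \left(Q + l\right) - 8 = -8 + Q + l$)
$\left(k{\left(F{\left(\frac{1}{5} \right)},-12 \right)} - 120\right)^{2} = \left(\left(-8 - \frac{1}{3 \cdot 5} - 12\right) - 120\right)^{2} = \left(\left(-8 - \frac{1}{15} - 12\right) - 120\right)^{2} = \left(- \frac{301}{15} - 120\right)^{2} = \left(- \frac{2101}{15}\right)^{2} = \frac{4414201}{225}$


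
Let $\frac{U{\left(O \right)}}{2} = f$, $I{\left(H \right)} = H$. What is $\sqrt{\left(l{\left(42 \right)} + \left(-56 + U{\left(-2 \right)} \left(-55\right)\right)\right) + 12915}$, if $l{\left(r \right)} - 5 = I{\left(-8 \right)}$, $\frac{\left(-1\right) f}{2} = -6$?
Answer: $4 \sqrt{721} \approx 107.41$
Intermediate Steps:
$f = 12$ ($f = \left(-2\right) \left(-6\right) = 12$)
$U{\left(O \right)} = 24$ ($U{\left(O \right)} = 2 \cdot 12 = 24$)
$l{\left(r \right)} = -3$ ($l{\left(r \right)} = 5 - 8 = -3$)
$\sqrt{\left(l{\left(42 \right)} + \left(-56 + U{\left(-2 \right)} \left(-55\right)\right)\right) + 12915} = \sqrt{\left(-3 + \left(-56 + 24 \left(-55\right)\right)\right) + 12915} = \sqrt{\left(-3 - 1376\right) + 12915} = \sqrt{-1379 + 12915} = \sqrt{11536} = 4 \sqrt{721}$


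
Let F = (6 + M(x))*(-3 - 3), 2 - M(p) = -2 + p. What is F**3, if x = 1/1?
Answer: -157464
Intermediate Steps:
x = 1
M(p) = 4 - p (M(p) = 2 - (-2 + p) = 2 + (2 - p) = 4 - p)
F = -54 (F = (6 + (4 - 1*1))*(-3 - 3) = (6 + (4 - 1))*(-6) = (6 + 3)*(-6) = 9*(-6) = -54)
F**3 = (-54)**3 = -157464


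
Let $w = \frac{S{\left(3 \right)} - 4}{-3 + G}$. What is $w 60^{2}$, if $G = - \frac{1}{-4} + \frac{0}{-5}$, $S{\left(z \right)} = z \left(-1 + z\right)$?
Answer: $- \frac{28800}{11} \approx -2618.2$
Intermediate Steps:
$G = \frac{1}{4}$ ($G = \left(-1\right) \left(- \frac{1}{4}\right) + 0 \left(- \frac{1}{5}\right) = \frac{1}{4} + 0 = \frac{1}{4} \approx 0.25$)
$w = - \frac{8}{11}$ ($w = \frac{3 \left(-1 + 3\right) - 4}{-3 + \frac{1}{4}} = \frac{3 \cdot 2 - 4}{- \frac{11}{4}} = \left(6 - 4\right) \left(- \frac{4}{11}\right) = 2 \left(- \frac{4}{11}\right) = - \frac{8}{11} \approx -0.72727$)
$w 60^{2} = - \frac{8 \cdot 60^{2}}{11} = \left(- \frac{8}{11}\right) 3600 = - \frac{28800}{11}$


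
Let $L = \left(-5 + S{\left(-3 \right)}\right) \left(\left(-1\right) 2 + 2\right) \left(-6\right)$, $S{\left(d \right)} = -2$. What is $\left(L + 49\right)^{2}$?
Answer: $2401$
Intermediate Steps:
$L = 0$ ($L = \left(-5 - 2\right) \left(\left(-1\right) 2 + 2\right) \left(-6\right) = - 7 \left(-2 + 2\right) \left(-6\right) = \left(-7\right) 0 \left(-6\right) = 0 \left(-6\right) = 0$)
$\left(L + 49\right)^{2} = \left(0 + 49\right)^{2} = 49^{2} = 2401$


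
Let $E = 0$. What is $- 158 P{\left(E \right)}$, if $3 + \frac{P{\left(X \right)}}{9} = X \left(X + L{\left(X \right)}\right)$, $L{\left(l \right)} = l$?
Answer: $4266$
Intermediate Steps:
$P{\left(X \right)} = -27 + 18 X^{2}$ ($P{\left(X \right)} = -27 + 9 X \left(X + X\right) = -27 + 9 X 2 X = -27 + 9 \cdot 2 X^{2} = -27 + 18 X^{2}$)
$- 158 P{\left(E \right)} = - 158 \left(-27 + 18 \cdot 0^{2}\right) = - 158 \left(-27 + 18 \cdot 0\right) = - 158 \left(-27 + 0\right) = \left(-158\right) \left(-27\right) = 4266$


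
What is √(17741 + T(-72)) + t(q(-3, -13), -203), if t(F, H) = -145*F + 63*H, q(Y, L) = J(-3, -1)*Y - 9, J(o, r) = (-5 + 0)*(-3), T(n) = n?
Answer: -4959 + √17669 ≈ -4826.1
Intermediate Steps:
J(o, r) = 15 (J(o, r) = -5*(-3) = 15)
q(Y, L) = -9 + 15*Y (q(Y, L) = 15*Y - 9 = -9 + 15*Y)
√(17741 + T(-72)) + t(q(-3, -13), -203) = √(17741 - 72) + (-145*(-9 + 15*(-3)) + 63*(-203)) = √17669 + (-145*(-9 - 45) - 12789) = √17669 + (-145*(-54) - 12789) = √17669 + (7830 - 12789) = √17669 - 4959 = -4959 + √17669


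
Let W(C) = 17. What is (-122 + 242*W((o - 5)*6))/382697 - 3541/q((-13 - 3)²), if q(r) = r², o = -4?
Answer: -1093510365/25080430592 ≈ -0.043600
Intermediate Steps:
(-122 + 242*W((o - 5)*6))/382697 - 3541/q((-13 - 3)²) = (-122 + 242*17)/382697 - 3541/(-13 - 3)⁴ = (-122 + 4114)*(1/382697) - 3541/(((-16)²)²) = 3992*(1/382697) - 3541/(256²) = 3992/382697 - 3541/65536 = -1093510365/25080430592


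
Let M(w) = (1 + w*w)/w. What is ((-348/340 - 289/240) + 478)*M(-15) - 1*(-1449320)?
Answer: 44129841937/30600 ≈ 1.4422e+6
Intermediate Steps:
M(w) = (1 + w²)/w
((-348/340 - 289/240) + 478)*M(-15) - 1*(-1449320) = ((-348/340 - 289/240) + 478)*(-15 + 1/(-15)) - 1*(-1449320) = ((-348*1/340 - 289*1/240) + 478)*(-15 - 1/15) + 1449320 = ((-87/85 - 289/240) + 478)*(-226/15) + 1449320 = (-9089/4080 + 478)*(-226/15) + 1449320 = (1941151/4080)*(-226/15) + 1449320 = -219350063/30600 + 1449320 = 44129841937/30600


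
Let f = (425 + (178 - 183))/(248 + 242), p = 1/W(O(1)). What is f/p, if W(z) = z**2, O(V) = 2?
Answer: 24/7 ≈ 3.4286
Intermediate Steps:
p = 1/4 (p = 1/(2**2) = 1/4 ≈ 0.25000)
f = 6/7 (f = (425 - 5)/490 = 420*(1/490) = 6/7 ≈ 0.85714)
f/p = 6/(7*(1/4)) = (6/7)*4 = 24/7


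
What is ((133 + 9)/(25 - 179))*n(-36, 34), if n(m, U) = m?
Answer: 2556/77 ≈ 33.195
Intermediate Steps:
((133 + 9)/(25 - 179))*n(-36, 34) = ((133 + 9)/(25 - 179))*(-36) = (142/(-154))*(-36) = (142*(-1/154))*(-36) = -71/77*(-36) = 2556/77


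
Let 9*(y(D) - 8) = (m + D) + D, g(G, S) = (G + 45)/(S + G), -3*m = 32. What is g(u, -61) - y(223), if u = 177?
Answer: -85279/1566 ≈ -54.457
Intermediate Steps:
m = -32/3 (m = -1/3*32 = -32/3 ≈ -10.667)
g(G, S) = (45 + G)/(G + S)
y(D) = 184/27 + 2*D/9 (y(D) = 8 + ((-32/3 + D) + D)/9 = 8 + (-32/3 + 2*D)/9 = 8 + (-32/27 + 2*D/9) = 184/27 + 2*D/9)
g(u, -61) - y(223) = (45 + 177)/(177 - 61) - (184/27 + (2/9)*223) = 222/116 - (184/27 + 446/9) = (1/116)*222 - 1*1522/27 = 111/58 - 1522/27 = -85279/1566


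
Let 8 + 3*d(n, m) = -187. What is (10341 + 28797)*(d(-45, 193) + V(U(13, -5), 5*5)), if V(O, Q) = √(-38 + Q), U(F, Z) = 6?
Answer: -2543970 + 39138*I*√13 ≈ -2.544e+6 + 1.4111e+5*I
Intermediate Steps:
d(n, m) = -65 (d(n, m) = -8/3 + (⅓)*(-187) = -8/3 - 187/3 = -65)
(10341 + 28797)*(d(-45, 193) + V(U(13, -5), 5*5)) = (10341 + 28797)*(-65 + √(-38 + 5*5)) = 39138*(-65 + √(-38 + 25)) = 39138*(-65 + √(-13)) = 39138*(-65 + I*√13) = -2543970 + 39138*I*√13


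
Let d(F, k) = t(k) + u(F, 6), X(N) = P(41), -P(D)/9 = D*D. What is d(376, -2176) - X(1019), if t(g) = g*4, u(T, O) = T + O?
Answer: 6807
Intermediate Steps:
P(D) = -9*D² (P(D) = -9*D*D = -9*D²)
u(T, O) = O + T
X(N) = -15129 (X(N) = -9*41² = -9*1681 = -15129)
t(g) = 4*g
d(F, k) = 6 + F + 4*k (d(F, k) = 4*k + (6 + F) = 6 + F + 4*k)
d(376, -2176) - X(1019) = (6 + 376 + 4*(-2176)) - 1*(-15129) = (6 + 376 - 8704) + 15129 = -8322 + 15129 = 6807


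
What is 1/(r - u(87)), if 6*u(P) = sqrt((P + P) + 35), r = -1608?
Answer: -57888/93083695 + 6*sqrt(209)/93083695 ≈ -0.00062096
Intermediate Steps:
u(P) = sqrt(35 + 2*P)/6 (u(P) = sqrt((P + P) + 35)/6 = sqrt(2*P + 35)/6 = sqrt(35 + 2*P)/6)
1/(r - u(87)) = 1/(-1608 - sqrt(35 + 2*87)/6) = 1/(-1608 - sqrt(35 + 174)/6) = 1/(-1608 - sqrt(209)/6)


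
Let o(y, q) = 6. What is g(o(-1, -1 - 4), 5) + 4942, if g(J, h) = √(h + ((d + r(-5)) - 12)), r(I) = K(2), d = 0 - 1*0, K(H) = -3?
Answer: 4942 + I*√10 ≈ 4942.0 + 3.1623*I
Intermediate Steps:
d = 0 (d = 0 + 0 = 0)
r(I) = -3
g(J, h) = √(-15 + h) (g(J, h) = √(h + ((0 - 3) - 12)) = √(h + (-3 - 12)) = √(h - 15) = √(-15 + h))
g(o(-1, -1 - 4), 5) + 4942 = √(-15 + 5) + 4942 = √(-10) + 4942 = I*√10 + 4942 = 4942 + I*√10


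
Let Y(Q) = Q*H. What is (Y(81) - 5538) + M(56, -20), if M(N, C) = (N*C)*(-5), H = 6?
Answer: 548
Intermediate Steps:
M(N, C) = -5*C*N (M(N, C) = (C*N)*(-5) = -5*C*N)
Y(Q) = 6*Q (Y(Q) = Q*6 = 6*Q)
(Y(81) - 5538) + M(56, -20) = (6*81 - 5538) - 5*(-20)*56 = (486 - 5538) + 5600 = -5052 + 5600 = 548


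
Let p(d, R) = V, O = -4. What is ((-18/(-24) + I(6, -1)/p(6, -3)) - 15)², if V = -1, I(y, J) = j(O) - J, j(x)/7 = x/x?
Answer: 7921/16 ≈ 495.06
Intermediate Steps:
j(x) = 7 (j(x) = 7*(x/x) = 7*1 = 7)
I(y, J) = 7 - J
p(d, R) = -1
((-18/(-24) + I(6, -1)/p(6, -3)) - 15)² = ((-18/(-24) + (7 - 1*(-1))/(-1)) - 15)² = ((-18*(-1/24) + (7 + 1)*(-1)) - 15)² = ((¾ + 8*(-1)) - 15)² = ((¾ - 8) - 15)² = (-29/4 - 15)² = (-89/4)² = 7921/16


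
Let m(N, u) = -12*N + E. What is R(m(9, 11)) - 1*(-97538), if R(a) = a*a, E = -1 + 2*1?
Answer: 108987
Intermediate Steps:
E = 1 (E = -1 + 2 = 1)
m(N, u) = 1 - 12*N (m(N, u) = -12*N + 1 = 1 - 12*N)
R(a) = a²
R(m(9, 11)) - 1*(-97538) = (1 - 12*9)² - 1*(-97538) = (1 - 108)² + 97538 = (-107)² + 97538 = 11449 + 97538 = 108987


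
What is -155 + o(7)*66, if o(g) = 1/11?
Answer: -149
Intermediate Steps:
o(g) = 1/11
-155 + o(7)*66 = -155 + (1/11)*66 = -155 + 6 = -149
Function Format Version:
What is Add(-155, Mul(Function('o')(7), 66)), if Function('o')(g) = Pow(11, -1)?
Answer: -149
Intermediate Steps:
Function('o')(g) = Rational(1, 11)
Add(-155, Mul(Function('o')(7), 66)) = Add(-155, Mul(Rational(1, 11), 66)) = Add(-155, 6) = -149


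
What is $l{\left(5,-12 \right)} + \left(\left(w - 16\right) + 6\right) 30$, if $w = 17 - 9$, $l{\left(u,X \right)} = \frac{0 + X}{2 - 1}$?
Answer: $-72$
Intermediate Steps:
$l{\left(u,X \right)} = X$ ($l{\left(u,X \right)} = \frac{X}{1} = X 1 = X$)
$w = 8$ ($w = 17 - 9 = 8$)
$l{\left(5,-12 \right)} + \left(\left(w - 16\right) + 6\right) 30 = -12 + \left(\left(8 - 16\right) + 6\right) 30 = -12 + \left(-8 + 6\right) 30 = -12 - 60 = -72$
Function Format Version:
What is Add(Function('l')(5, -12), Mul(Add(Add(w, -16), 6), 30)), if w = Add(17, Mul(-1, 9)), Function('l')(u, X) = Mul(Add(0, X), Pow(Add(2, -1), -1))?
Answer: -72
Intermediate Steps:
Function('l')(u, X) = X (Function('l')(u, X) = Mul(X, Pow(1, -1)) = Mul(X, 1) = X)
w = 8 (w = Add(17, -9) = 8)
Add(Function('l')(5, -12), Mul(Add(Add(w, -16), 6), 30)) = Add(-12, Mul(Add(Add(8, -16), 6), 30)) = Add(-12, Mul(Add(-8, 6), 30)) = Add(-12, Mul(-2, 30)) = Add(-12, -60) = -72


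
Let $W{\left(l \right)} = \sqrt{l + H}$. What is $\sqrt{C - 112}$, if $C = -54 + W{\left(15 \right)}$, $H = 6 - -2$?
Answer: $\sqrt{-166 + \sqrt{23}} \approx 12.697 i$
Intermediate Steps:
$H = 8$ ($H = 6 + 2 = 8$)
$W{\left(l \right)} = \sqrt{8 + l}$ ($W{\left(l \right)} = \sqrt{l + 8} = \sqrt{8 + l}$)
$C = -54 + \sqrt{23}$ ($C = -54 + \sqrt{8 + 15} = -54 + \sqrt{23} \approx -49.204$)
$\sqrt{C - 112} = \sqrt{\left(-54 + \sqrt{23}\right) - 112} = \sqrt{-166 + \sqrt{23}}$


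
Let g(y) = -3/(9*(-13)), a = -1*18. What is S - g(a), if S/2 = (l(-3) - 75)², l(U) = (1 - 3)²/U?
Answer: 1363463/117 ≈ 11654.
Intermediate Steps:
l(U) = 4/U (l(U) = (-2)²/U = 4/U)
a = -18
g(y) = 1/39 (g(y) = -3/(-117) = -3*(-1/117) = 1/39)
S = 104882/9 (S = 2*(4/(-3) - 75)² = 2*(4*(-⅓) - 75)² = 2*(-4/3 - 75)² = 2*(-229/3)² = 2*(52441/9) = 104882/9 ≈ 11654.)
S - g(a) = 104882/9 - 1*1/39 = 104882/9 - 1/39 = 1363463/117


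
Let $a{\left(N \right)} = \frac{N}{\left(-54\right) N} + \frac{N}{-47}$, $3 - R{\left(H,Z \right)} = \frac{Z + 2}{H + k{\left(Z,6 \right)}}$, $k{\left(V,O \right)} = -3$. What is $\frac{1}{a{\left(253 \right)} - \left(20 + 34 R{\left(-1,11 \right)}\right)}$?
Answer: $- \frac{1269}{301897} \approx -0.0042034$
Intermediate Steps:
$R{\left(H,Z \right)} = 3 - \frac{2 + Z}{-3 + H}$ ($R{\left(H,Z \right)} = 3 - \frac{Z + 2}{H - 3} = 3 - \frac{2 + Z}{-3 + H}$)
$a{\left(N \right)} = - \frac{1}{54} - \frac{N}{47}$ ($a{\left(N \right)} = N \left(- \frac{1}{54 N}\right) + N \left(- \frac{1}{47}\right) = - \frac{1}{54} - \frac{N}{47}$)
$\frac{1}{a{\left(253 \right)} - \left(20 + 34 R{\left(-1,11 \right)}\right)} = \frac{1}{\left(- \frac{1}{54} - \frac{253}{47}\right) - \left(20 + 34 \frac{-11 - 11 + 3 \left(-1\right)}{-3 - 1}\right)} = \frac{1}{\left(- \frac{1}{54} - \frac{253}{47}\right) - \left(20 + 34 \frac{-11 - 11 - 3}{-4}\right)} = \frac{1}{- \frac{13709}{2538} - \left(20 + 34 \left(\left(- \frac{1}{4}\right) \left(-25\right)\right)\right)} = \frac{1}{- \frac{13709}{2538} - \frac{465}{2}} = \frac{1}{- \frac{301897}{1269}} = - \frac{1269}{301897}$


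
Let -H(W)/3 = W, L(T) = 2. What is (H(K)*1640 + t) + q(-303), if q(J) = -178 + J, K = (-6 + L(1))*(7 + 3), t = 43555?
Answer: 239874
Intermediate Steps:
K = -40 (K = (-6 + 2)*(7 + 3) = -4*10 = -40)
H(W) = -3*W
(H(K)*1640 + t) + q(-303) = (-3*(-40)*1640 + 43555) + (-178 - 303) = (120*1640 + 43555) - 481 = (196800 + 43555) - 481 = 240355 - 481 = 239874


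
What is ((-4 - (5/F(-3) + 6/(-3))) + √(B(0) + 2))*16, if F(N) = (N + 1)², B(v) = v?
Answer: -52 + 16*√2 ≈ -29.373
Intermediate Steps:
F(N) = (1 + N)²
((-4 - (5/F(-3) + 6/(-3))) + √(B(0) + 2))*16 = ((-4 - (5/((1 - 3)²) + 6/(-3))) + √(0 + 2))*16 = ((-4 - (5/((-2)²) + 6*(-⅓))) + √2)*16 = ((-4 - (5/4 - 2)) + √2)*16 = ((-4 - 1*(-¾)) + √2)*16 = ((-4 + ¾) + √2)*16 = (-13/4 + √2)*16 = -52 + 16*√2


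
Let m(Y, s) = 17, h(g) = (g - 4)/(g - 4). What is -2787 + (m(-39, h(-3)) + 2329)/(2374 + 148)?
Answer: -3513234/1261 ≈ -2786.1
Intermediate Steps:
h(g) = 1 (h(g) = (-4 + g)/(-4 + g) = 1)
-2787 + (m(-39, h(-3)) + 2329)/(2374 + 148) = -2787 + (17 + 2329)/(2374 + 148) = -2787 + 2346/2522 = -2787 + 2346*(1/2522) = -2787 + 1173/1261 = -3513234/1261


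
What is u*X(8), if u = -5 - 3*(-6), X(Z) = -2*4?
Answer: -104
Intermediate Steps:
X(Z) = -8
u = 13 (u = -5 + 18 = 13)
u*X(8) = 13*(-8) = -104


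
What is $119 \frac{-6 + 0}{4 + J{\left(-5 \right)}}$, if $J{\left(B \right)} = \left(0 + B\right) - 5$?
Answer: $119$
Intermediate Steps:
$J{\left(B \right)} = -5 + B$ ($J{\left(B \right)} = B - 5 = -5 + B$)
$119 \frac{-6 + 0}{4 + J{\left(-5 \right)}} = 119 \frac{-6 + 0}{4 - 10} = 119 \left(- \frac{6}{4 - 10}\right) = 119 \left(- \frac{6}{-6}\right) = 119 \left(\left(-6\right) \left(- \frac{1}{6}\right)\right) = 119 \cdot 1 = 119$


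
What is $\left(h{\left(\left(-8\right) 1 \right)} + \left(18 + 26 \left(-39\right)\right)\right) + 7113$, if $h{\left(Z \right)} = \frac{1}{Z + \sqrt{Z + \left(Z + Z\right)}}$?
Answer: $\frac{67286}{11} - \frac{i \sqrt{6}}{44} \approx 6116.9 - 0.05567 i$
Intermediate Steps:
$h{\left(Z \right)} = \frac{1}{Z + \sqrt{3} \sqrt{Z}}$ ($h{\left(Z \right)} = \frac{1}{Z + \sqrt{Z + 2 Z}} = \frac{1}{Z + \sqrt{3 Z}} = \frac{1}{Z + \sqrt{3} \sqrt{Z}}$)
$\left(h{\left(\left(-8\right) 1 \right)} + \left(18 + 26 \left(-39\right)\right)\right) + 7113 = \left(\frac{1}{\left(-8\right) 1 + \sqrt{3} \sqrt{\left(-8\right) 1}} + \left(18 + 26 \left(-39\right)\right)\right) + 7113 = \left(\frac{1}{-8 + \sqrt{3} \sqrt{-8}} + \left(18 - 1014\right)\right) + 7113 = \left(\frac{1}{-8 + \sqrt{3} \cdot 2 i \sqrt{2}} - 996\right) + 7113 = \left(\frac{1}{-8 + 2 i \sqrt{6}} - 996\right) + 7113 = \left(-996 + \frac{1}{-8 + 2 i \sqrt{6}}\right) + 7113 = 6117 + \frac{1}{-8 + 2 i \sqrt{6}}$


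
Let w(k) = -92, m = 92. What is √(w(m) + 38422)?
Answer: √38330 ≈ 195.78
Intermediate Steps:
√(w(m) + 38422) = √(-92 + 38422) = √38330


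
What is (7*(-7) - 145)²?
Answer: 37636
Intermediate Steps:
(7*(-7) - 145)² = (-49 - 145)² = (-194)² = 37636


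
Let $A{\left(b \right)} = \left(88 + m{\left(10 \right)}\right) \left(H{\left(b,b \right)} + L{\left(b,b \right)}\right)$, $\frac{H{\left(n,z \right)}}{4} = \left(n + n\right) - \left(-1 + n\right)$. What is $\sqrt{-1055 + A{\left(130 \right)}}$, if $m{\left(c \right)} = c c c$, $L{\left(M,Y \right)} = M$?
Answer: $\sqrt{710497} \approx 842.91$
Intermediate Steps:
$m{\left(c \right)} = c^{3}$ ($m{\left(c \right)} = c^{2} c = c^{3}$)
$H{\left(n,z \right)} = 4 + 4 n$ ($H{\left(n,z \right)} = 4 \left(\left(n + n\right) - \left(-1 + n\right)\right) = 4 \left(2 n - \left(-1 + n\right)\right) = 4 \left(1 + n\right) = 4 + 4 n$)
$A{\left(b \right)} = 4352 + 5440 b$ ($A{\left(b \right)} = \left(88 + 10^{3}\right) \left(\left(4 + 4 b\right) + b\right) = \left(88 + 1000\right) \left(4 + 5 b\right) = 1088 \left(4 + 5 b\right) = 4352 + 5440 b$)
$\sqrt{-1055 + A{\left(130 \right)}} = \sqrt{-1055 + \left(4352 + 5440 \cdot 130\right)} = \sqrt{-1055 + \left(4352 + 707200\right)} = \sqrt{-1055 + 711552} = \sqrt{710497}$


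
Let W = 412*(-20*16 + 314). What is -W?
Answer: 2472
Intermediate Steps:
W = -2472 (W = 412*(-320 + 314) = 412*(-6) = -2472)
-W = -1*(-2472) = 2472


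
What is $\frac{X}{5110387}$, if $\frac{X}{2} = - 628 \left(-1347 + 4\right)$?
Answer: $\frac{99224}{300611} \approx 0.33007$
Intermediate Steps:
$X = 1686808$ ($X = 2 \left(- 628 \left(-1347 + 4\right)\right) = 2 \left(\left(-628\right) \left(-1343\right)\right) = 2 \cdot 843404 = 1686808$)
$\frac{X}{5110387} = \frac{1686808}{5110387} = 1686808 \cdot \frac{1}{5110387} = \frac{99224}{300611}$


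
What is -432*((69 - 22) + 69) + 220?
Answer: -49892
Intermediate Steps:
-432*((69 - 22) + 69) + 220 = -432*(47 + 69) + 220 = -432*116 + 220 = -50112 + 220 = -49892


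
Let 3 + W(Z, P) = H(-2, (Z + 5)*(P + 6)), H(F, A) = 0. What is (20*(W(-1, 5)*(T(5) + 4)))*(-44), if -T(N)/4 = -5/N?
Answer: 21120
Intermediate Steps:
T(N) = 20/N (T(N) = -(-20)/N = 20/N)
W(Z, P) = -3 (W(Z, P) = -3 + 0 = -3)
(20*(W(-1, 5)*(T(5) + 4)))*(-44) = (20*(-3*(20/5 + 4)))*(-44) = (20*(-3*(20*(⅕) + 4)))*(-44) = (20*(-3*(4 + 4)))*(-44) = (20*(-3*8))*(-44) = (20*(-24))*(-44) = -480*(-44) = 21120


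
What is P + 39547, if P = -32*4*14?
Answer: 37755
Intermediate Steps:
P = -1792 (P = -128*14 = -1792)
P + 39547 = -1792 + 39547 = 37755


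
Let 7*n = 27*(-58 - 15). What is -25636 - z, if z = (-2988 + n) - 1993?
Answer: -142614/7 ≈ -20373.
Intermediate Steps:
n = -1971/7 (n = (27*(-58 - 15))/7 = (27*(-73))/7 = (⅐)*(-1971) = -1971/7 ≈ -281.57)
z = -36838/7 (z = (-2988 - 1971/7) - 1993 = -22887/7 - 1993 = -36838/7 ≈ -5262.6)
-25636 - z = -25636 - 1*(-36838/7) = -25636 + 36838/7 = -142614/7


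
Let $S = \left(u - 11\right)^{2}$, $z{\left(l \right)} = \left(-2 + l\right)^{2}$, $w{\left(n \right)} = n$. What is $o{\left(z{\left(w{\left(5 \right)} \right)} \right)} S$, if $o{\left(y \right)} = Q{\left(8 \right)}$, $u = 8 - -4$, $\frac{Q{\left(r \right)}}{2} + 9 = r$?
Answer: $-2$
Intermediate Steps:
$Q{\left(r \right)} = -18 + 2 r$
$u = 12$ ($u = 8 + 4 = 12$)
$o{\left(y \right)} = -2$ ($o{\left(y \right)} = -18 + 2 \cdot 8 = -18 + 16 = -2$)
$S = 1$ ($S = \left(12 - 11\right)^{2} = 1^{2} = 1$)
$o{\left(z{\left(w{\left(5 \right)} \right)} \right)} S = \left(-2\right) 1 = -2$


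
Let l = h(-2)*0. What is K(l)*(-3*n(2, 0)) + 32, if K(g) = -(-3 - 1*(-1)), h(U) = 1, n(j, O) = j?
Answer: 20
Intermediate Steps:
l = 0 (l = 1*0 = 0)
K(g) = 2 (K(g) = -(-3 + 1) = -1*(-2) = 2)
K(l)*(-3*n(2, 0)) + 32 = 2*(-3*2) + 32 = 2*(-6) + 32 = -12 + 32 = 20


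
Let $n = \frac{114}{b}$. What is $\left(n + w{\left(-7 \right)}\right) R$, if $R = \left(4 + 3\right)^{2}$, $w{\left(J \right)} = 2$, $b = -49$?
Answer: $-16$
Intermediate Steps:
$n = - \frac{114}{49}$ ($n = \frac{114}{-49} = 114 \left(- \frac{1}{49}\right) = - \frac{114}{49} \approx -2.3265$)
$R = 49$ ($R = 7^{2} = 49$)
$\left(n + w{\left(-7 \right)}\right) R = \left(- \frac{114}{49} + 2\right) 49 = \left(- \frac{16}{49}\right) 49 = -16$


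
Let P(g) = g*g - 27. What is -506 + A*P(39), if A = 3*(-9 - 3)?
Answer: -54290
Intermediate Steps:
A = -36 (A = 3*(-12) = -36)
P(g) = -27 + g**2 (P(g) = g**2 - 27 = -27 + g**2)
-506 + A*P(39) = -506 - 36*(-27 + 39**2) = -506 - 36*(-27 + 1521) = -506 - 36*1494 = -506 - 53784 = -54290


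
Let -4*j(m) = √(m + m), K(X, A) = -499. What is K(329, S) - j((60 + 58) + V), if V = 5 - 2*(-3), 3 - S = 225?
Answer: -499 + √258/4 ≈ -494.98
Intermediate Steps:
S = -222 (S = 3 - 1*225 = 3 - 225 = -222)
V = 11 (V = 5 + 6 = 11)
j(m) = -√2*√m/4 (j(m) = -√(m + m)/4 = -√2*√m/4)
K(329, S) - j((60 + 58) + V) = -499 - (-1)*√2*√((60 + 58) + 11)/4 = -499 - (-1)*√2*√(118 + 11)/4 = -499 - (-1)*√2*√129/4 = -499 - (-1)*√258/4 = -499 + √258/4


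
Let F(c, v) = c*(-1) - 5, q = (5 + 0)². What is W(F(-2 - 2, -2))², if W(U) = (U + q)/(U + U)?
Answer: 144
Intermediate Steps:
q = 25 (q = 5² = 25)
F(c, v) = -5 - c (F(c, v) = -c - 5 = -5 - c)
W(U) = (25 + U)/(2*U) (W(U) = (U + 25)/(U + U) = (25 + U)/((2*U)) = (25 + U)*(1/(2*U)) = (25 + U)/(2*U))
W(F(-2 - 2, -2))² = ((25 + (-5 - (-2 - 2)))/(2*(-5 - (-2 - 2))))² = ((25 + (-5 - 1*(-4)))/(2*(-5 - 1*(-4))))² = ((25 + (-5 + 4))/(2*(-5 + 4)))² = ((½)*(25 - 1)/(-1))² = ((½)*(-1)*24)² = (-12)² = 144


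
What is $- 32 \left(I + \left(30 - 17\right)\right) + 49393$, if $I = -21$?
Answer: $49649$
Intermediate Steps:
$- 32 \left(I + \left(30 - 17\right)\right) + 49393 = - 32 \left(-21 + \left(30 - 17\right)\right) + 49393 = - 32 \left(-21 + 13\right) + 49393 = \left(-32\right) \left(-8\right) + 49393 = 256 + 49393 = 49649$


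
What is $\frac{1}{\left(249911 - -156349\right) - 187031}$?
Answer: $\frac{1}{219229} \approx 4.5614 \cdot 10^{-6}$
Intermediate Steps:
$\frac{1}{\left(249911 - -156349\right) - 187031} = \frac{1}{\left(249911 + 156349\right) - 187031} = \frac{1}{406260 - 187031} = \frac{1}{219229}$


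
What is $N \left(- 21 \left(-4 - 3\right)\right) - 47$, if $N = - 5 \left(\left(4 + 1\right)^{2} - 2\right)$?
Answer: $-16952$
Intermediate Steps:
$N = -115$ ($N = - 5 \left(5^{2} - 2\right) = - 5 \left(25 - 2\right) = \left(-5\right) 23 = -115$)
$N \left(- 21 \left(-4 - 3\right)\right) - 47 = - 115 \left(- 21 \left(-4 - 3\right)\right) - 47 = - 115 \left(\left(-21\right) \left(-7\right)\right) - 47 = \left(-115\right) 147 - 47 = -16905 - 47 = -16952$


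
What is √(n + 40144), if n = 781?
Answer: 5*√1637 ≈ 202.30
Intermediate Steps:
√(n + 40144) = √(781 + 40144) = √40925 = 5*√1637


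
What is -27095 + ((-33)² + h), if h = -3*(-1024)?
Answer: -22934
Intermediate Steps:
h = 3072
-27095 + ((-33)² + h) = -27095 + ((-33)² + 3072) = -27095 + (1089 + 3072) = -27095 + 4161 = -22934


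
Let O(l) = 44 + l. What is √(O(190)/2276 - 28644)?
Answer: I*√37095107190/1138 ≈ 169.25*I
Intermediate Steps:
√(O(190)/2276 - 28644) = √((44 + 190)/2276 - 28644) = √(234*(1/2276) - 28644) = √(117/1138 - 28644) = √(-32596755/1138) = I*√37095107190/1138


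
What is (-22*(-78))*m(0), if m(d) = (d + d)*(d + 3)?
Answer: 0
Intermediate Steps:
m(d) = 2*d*(3 + d) (m(d) = (2*d)*(3 + d) = 2*d*(3 + d))
(-22*(-78))*m(0) = (-22*(-78))*(2*0*(3 + 0)) = 1716*(2*0*3) = 1716*0 = 0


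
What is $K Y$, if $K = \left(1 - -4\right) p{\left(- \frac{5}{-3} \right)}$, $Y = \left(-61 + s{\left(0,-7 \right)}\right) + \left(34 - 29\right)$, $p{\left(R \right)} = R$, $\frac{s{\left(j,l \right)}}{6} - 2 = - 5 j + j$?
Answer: $- \frac{1100}{3} \approx -366.67$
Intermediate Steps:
$s{\left(j,l \right)} = 12 - 24 j$ ($s{\left(j,l \right)} = 12 + 6 \left(- 5 j + j\right) = 12 + 6 \left(- 4 j\right) = 12 - 24 j$)
$Y = -44$ ($Y = \left(-61 + \left(12 - 0\right)\right) + \left(34 - 29\right) = \left(-61 + \left(12 + 0\right)\right) + 5 = \left(-61 + 12\right) + 5 = -49 + 5 = -44$)
$K = \frac{25}{3}$ ($K = \left(1 - -4\right) \left(- \frac{5}{-3}\right) = \left(1 + 4\right) \left(\left(-5\right) \left(- \frac{1}{3}\right)\right) = 5 \cdot \frac{5}{3} = \frac{25}{3} \approx 8.3333$)
$K Y = \frac{25}{3} \left(-44\right) = - \frac{1100}{3}$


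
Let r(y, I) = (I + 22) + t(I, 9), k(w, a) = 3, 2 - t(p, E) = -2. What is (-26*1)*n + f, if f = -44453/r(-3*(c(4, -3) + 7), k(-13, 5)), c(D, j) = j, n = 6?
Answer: -48977/29 ≈ -1688.9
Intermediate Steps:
t(p, E) = 4 (t(p, E) = 2 - 1*(-2) = 2 + 2 = 4)
r(y, I) = 26 + I (r(y, I) = (I + 22) + 4 = (22 + I) + 4 = 26 + I)
f = -44453/29 (f = -44453/(26 + 3) = -44453/29 ≈ -1532.9)
(-26*1)*n + f = -26*1*6 - 44453/29 = -26*6 - 44453/29 = -156 - 44453/29 = -48977/29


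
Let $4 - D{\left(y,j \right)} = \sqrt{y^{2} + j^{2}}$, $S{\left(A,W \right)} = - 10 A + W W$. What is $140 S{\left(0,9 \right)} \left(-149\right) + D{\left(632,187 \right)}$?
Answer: $-1689656 - \sqrt{434393} \approx -1.6903 \cdot 10^{6}$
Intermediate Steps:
$S{\left(A,W \right)} = W^{2} - 10 A$ ($S{\left(A,W \right)} = - 10 A + W^{2} = W^{2} - 10 A$)
$D{\left(y,j \right)} = 4 - \sqrt{j^{2} + y^{2}}$ ($D{\left(y,j \right)} = 4 - \sqrt{y^{2} + j^{2}} = 4 - \sqrt{j^{2} + y^{2}}$)
$140 S{\left(0,9 \right)} \left(-149\right) + D{\left(632,187 \right)} = 140 \left(9^{2} - 0\right) \left(-149\right) + \left(4 - \sqrt{187^{2} + 632^{2}}\right) = 140 \left(81 + 0\right) \left(-149\right) + \left(4 - \sqrt{34969 + 399424}\right) = 140 \cdot 81 \left(-149\right) + \left(4 - \sqrt{434393}\right) = 11340 \left(-149\right) + \left(4 - \sqrt{434393}\right) = -1689660 + \left(4 - \sqrt{434393}\right) = -1689656 - \sqrt{434393}$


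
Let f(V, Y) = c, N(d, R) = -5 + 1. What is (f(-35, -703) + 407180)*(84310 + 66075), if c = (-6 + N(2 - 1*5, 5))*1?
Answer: 61232260450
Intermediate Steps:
N(d, R) = -4
c = -10 (c = (-6 - 4)*1 = -10*1 = -10)
f(V, Y) = -10
(f(-35, -703) + 407180)*(84310 + 66075) = (-10 + 407180)*(84310 + 66075) = 407170*150385 = 61232260450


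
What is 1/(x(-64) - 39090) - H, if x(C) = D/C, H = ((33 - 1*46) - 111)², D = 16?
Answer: -2404206740/156361 ≈ -15376.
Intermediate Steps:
H = 15376 (H = ((33 - 46) - 111)² = (-13 - 111)² = (-124)² = 15376)
x(C) = 16/C
1/(x(-64) - 39090) - H = 1/(16/(-64) - 39090) - 1*15376 = 1/(16*(-1/64) - 39090) - 15376 = 1/(-¼ - 39090) - 15376 = 1/(-156361/4) - 15376 = -4/156361 - 15376 = -2404206740/156361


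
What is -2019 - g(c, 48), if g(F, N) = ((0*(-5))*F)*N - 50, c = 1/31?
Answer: -1969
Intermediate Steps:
c = 1/31 ≈ 0.032258
g(F, N) = -50 (g(F, N) = (0*F)*N - 50 = 0*N - 50 = 0 - 50 = -50)
-2019 - g(c, 48) = -2019 - 1*(-50) = -2019 + 50 = -1969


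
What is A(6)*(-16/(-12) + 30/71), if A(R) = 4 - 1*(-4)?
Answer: 2992/213 ≈ 14.047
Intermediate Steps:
A(R) = 8 (A(R) = 4 + 4 = 8)
A(6)*(-16/(-12) + 30/71) = 8*(-16/(-12) + 30/71) = 8*(-16*(-1/12) + 30*(1/71)) = 8*(4/3 + 30/71) = 8*(374/213) = 2992/213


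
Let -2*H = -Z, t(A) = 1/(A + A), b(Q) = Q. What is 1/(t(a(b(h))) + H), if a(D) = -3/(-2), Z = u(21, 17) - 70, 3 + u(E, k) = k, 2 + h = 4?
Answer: -3/83 ≈ -0.036145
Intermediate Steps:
h = 2 (h = -2 + 4 = 2)
u(E, k) = -3 + k
Z = -56 (Z = (-3 + 17) - 70 = 14 - 70 = -56)
a(D) = 3/2 (a(D) = -3*(-½) = 3/2)
t(A) = 1/(2*A)
H = -28 (H = -(-1)*(-56)/2 = -½*56 = -28)
1/(t(a(b(h))) + H) = 1/(1/(2*(3/2)) - 28) = 1/((½)*(⅔) - 28) = 1/(⅓ - 28) = 1/(-83/3) = -3/83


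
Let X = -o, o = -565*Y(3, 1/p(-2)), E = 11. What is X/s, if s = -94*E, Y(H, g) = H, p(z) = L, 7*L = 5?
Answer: -1695/1034 ≈ -1.6393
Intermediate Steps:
L = 5/7 (L = (1/7)*5 = 5/7 ≈ 0.71429)
p(z) = 5/7
o = -1695 (o = -565*3 = -1695)
s = -1034 (s = -94*11 = -1034)
X = 1695 (X = -1*(-1695) = 1695)
X/s = 1695/(-1034) = 1695*(-1/1034) = -1695/1034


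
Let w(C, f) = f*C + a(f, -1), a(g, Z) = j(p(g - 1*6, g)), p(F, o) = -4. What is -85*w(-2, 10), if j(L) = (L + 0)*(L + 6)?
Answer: 2380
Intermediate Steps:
j(L) = L*(6 + L)
a(g, Z) = -8 (a(g, Z) = -4*(6 - 4) = -4*2 = -8)
w(C, f) = -8 + C*f (w(C, f) = f*C - 8 = C*f - 8 = -8 + C*f)
-85*w(-2, 10) = -85*(-8 - 2*10) = -85*(-8 - 20) = -85*(-28) = 2380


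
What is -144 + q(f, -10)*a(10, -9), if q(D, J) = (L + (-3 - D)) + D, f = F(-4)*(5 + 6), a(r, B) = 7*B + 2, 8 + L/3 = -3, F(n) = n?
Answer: 2052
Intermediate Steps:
L = -33 (L = -24 + 3*(-3) = -24 - 9 = -33)
a(r, B) = 2 + 7*B
f = -44 (f = -4*(5 + 6) = -4*11 = -44)
q(D, J) = -36 (q(D, J) = (-33 + (-3 - D)) + D = (-36 - D) + D = -36)
-144 + q(f, -10)*a(10, -9) = -144 - 36*(2 + 7*(-9)) = -144 - 36*(2 - 63) = -144 - 36*(-61) = -144 + 2196 = 2052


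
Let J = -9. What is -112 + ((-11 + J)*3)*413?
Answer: -24892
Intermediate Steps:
-112 + ((-11 + J)*3)*413 = -112 + ((-11 - 9)*3)*413 = -112 - 20*3*413 = -112 - 60*413 = -112 - 24780 = -24892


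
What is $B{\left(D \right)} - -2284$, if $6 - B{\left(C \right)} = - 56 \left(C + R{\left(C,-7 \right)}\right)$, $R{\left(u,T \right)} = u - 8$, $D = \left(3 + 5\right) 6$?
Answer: $7218$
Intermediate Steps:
$D = 48$ ($D = 8 \cdot 6 = 48$)
$R{\left(u,T \right)} = -8 + u$
$B{\left(C \right)} = -442 + 112 C$ ($B{\left(C \right)} = 6 - - 56 \left(C + \left(-8 + C\right)\right) = 6 - - 56 \left(-8 + 2 C\right) = 6 - \left(448 - 112 C\right) = 6 + \left(-448 + 112 C\right) = -442 + 112 C$)
$B{\left(D \right)} - -2284 = \left(-442 + 112 \cdot 48\right) - -2284 = \left(-442 + 5376\right) + 2284 = 4934 + 2284 = 7218$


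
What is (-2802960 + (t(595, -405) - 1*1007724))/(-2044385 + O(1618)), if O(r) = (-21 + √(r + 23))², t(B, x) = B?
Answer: 7781356194967/4170998649085 - 160023738*√1641/4170998649085 ≈ 1.8640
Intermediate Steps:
O(r) = (-21 + √(23 + r))²
(-2802960 + (t(595, -405) - 1*1007724))/(-2044385 + O(1618)) = (-2802960 + (595 - 1*1007724))/(-2044385 + (-21 + √(23 + 1618))²) = (-2802960 + (595 - 1007724))/(-2044385 + (-21 + √1641)²) = (-2802960 - 1007129)/(-2044385 + (-21 + √1641)²) = -3810089/(-2044385 + (-21 + √1641)²)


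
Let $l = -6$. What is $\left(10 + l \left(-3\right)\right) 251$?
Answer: $7028$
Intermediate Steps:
$\left(10 + l \left(-3\right)\right) 251 = \left(10 - -18\right) 251 = \left(10 + 18\right) 251 = 28 \cdot 251 = 7028$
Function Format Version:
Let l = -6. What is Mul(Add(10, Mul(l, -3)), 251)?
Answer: 7028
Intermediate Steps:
Mul(Add(10, Mul(l, -3)), 251) = Mul(Add(10, Mul(-6, -3)), 251) = Mul(Add(10, 18), 251) = Mul(28, 251) = 7028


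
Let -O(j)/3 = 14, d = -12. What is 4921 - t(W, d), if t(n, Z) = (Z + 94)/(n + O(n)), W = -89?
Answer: 644733/131 ≈ 4921.6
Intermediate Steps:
O(j) = -42 (O(j) = -3*14 = -42)
t(n, Z) = (94 + Z)/(-42 + n) (t(n, Z) = (Z + 94)/(n - 42) = (94 + Z)/(-42 + n))
4921 - t(W, d) = 4921 - (94 - 12)/(-42 - 89) = 4921 - 82/(-131) = 4921 - (-1)*82/131 = 4921 - 1*(-82/131) = 4921 + 82/131 = 644733/131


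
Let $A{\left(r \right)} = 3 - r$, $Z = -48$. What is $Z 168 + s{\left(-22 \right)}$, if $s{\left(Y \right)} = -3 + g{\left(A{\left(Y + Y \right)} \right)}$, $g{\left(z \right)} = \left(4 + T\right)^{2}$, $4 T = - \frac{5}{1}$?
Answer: $- \frac{128951}{16} \approx -8059.4$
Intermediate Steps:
$T = - \frac{5}{4}$ ($T = \frac{\left(-5\right) 1^{-1}}{4} = \frac{\left(-5\right) 1}{4} = \frac{1}{4} \left(-5\right) = - \frac{5}{4} \approx -1.25$)
$g{\left(z \right)} = \frac{121}{16}$ ($g{\left(z \right)} = \left(4 - \frac{5}{4}\right)^{2} = \left(\frac{11}{4}\right)^{2} = \frac{121}{16}$)
$s{\left(Y \right)} = \frac{73}{16}$ ($s{\left(Y \right)} = -3 + \frac{121}{16} = \frac{73}{16}$)
$Z 168 + s{\left(-22 \right)} = \left(-48\right) 168 + \frac{73}{16} = -8064 + \frac{73}{16} = - \frac{128951}{16}$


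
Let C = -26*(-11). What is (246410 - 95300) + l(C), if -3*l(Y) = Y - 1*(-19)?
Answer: 453025/3 ≈ 1.5101e+5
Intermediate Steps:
C = 286
l(Y) = -19/3 - Y/3 (l(Y) = -(Y - 1*(-19))/3 = -(Y + 19)/3 = -(19 + Y)/3 = -19/3 - Y/3)
(246410 - 95300) + l(C) = (246410 - 95300) + (-19/3 - 1/3*286) = 151110 + (-19/3 - 286/3) = 151110 - 305/3 = 453025/3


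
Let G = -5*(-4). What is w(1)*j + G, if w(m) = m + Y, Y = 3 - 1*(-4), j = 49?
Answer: 412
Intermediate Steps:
Y = 7 (Y = 3 + 4 = 7)
G = 20
w(m) = 7 + m (w(m) = m + 7 = 7 + m)
w(1)*j + G = (7 + 1)*49 + 20 = 8*49 + 20 = 392 + 20 = 412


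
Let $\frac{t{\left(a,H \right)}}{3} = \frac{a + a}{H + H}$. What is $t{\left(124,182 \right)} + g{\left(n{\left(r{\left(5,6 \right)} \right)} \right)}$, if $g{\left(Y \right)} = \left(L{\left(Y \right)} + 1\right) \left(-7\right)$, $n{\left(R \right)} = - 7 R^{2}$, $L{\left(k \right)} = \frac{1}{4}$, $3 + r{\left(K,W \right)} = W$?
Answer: $- \frac{2441}{364} \approx -6.706$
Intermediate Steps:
$r{\left(K,W \right)} = -3 + W$
$t{\left(a,H \right)} = \frac{3 a}{H}$ ($t{\left(a,H \right)} = 3 \frac{a + a}{H + H} = 3 \frac{2 a}{2 H} = 3 \cdot 2 a \frac{1}{2 H} = 3 \frac{a}{H} = \frac{3 a}{H}$)
$L{\left(k \right)} = \frac{1}{4}$
$g{\left(Y \right)} = - \frac{35}{4}$ ($g{\left(Y \right)} = \left(\frac{1}{4} + 1\right) \left(-7\right) = \frac{5}{4} \left(-7\right) = - \frac{35}{4}$)
$t{\left(124,182 \right)} + g{\left(n{\left(r{\left(5,6 \right)} \right)} \right)} = 3 \cdot 124 \cdot \frac{1}{182} - \frac{35}{4} = \frac{186}{91} - \frac{35}{4} = - \frac{2441}{364}$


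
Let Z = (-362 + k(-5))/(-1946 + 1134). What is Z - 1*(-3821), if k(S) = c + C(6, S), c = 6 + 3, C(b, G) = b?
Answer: 3102999/812 ≈ 3821.4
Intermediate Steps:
c = 9
k(S) = 15 (k(S) = 9 + 6 = 15)
Z = 347/812 (Z = (-362 + 15)/(-1946 + 1134) = -347/(-812) = -347*(-1/812) = 347/812 ≈ 0.42734)
Z - 1*(-3821) = 347/812 - 1*(-3821) = 347/812 + 3821 = 3102999/812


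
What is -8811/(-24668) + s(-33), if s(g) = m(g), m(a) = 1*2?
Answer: 58147/24668 ≈ 2.3572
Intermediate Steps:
m(a) = 2
s(g) = 2
-8811/(-24668) + s(-33) = -8811/(-24668) + 2 = -8811*(-1/24668) + 2 = 8811/24668 + 2 = 58147/24668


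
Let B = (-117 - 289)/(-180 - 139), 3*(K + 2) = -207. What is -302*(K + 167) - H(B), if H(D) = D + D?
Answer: -318940/11 ≈ -28995.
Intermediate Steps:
K = -71 (K = -2 + (⅓)*(-207) = -2 - 69 = -71)
B = 14/11 (B = -406/(-319) = -406*(-1/319) = 14/11 ≈ 1.2727)
H(D) = 2*D
-302*(K + 167) - H(B) = -302*(-71 + 167) - 2*14/11 = -302*96 - 1*28/11 = -28992 - 28/11 = -318940/11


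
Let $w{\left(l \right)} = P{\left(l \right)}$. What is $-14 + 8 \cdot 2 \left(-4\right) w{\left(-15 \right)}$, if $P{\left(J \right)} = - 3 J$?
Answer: $-2894$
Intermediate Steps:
$w{\left(l \right)} = - 3 l$
$-14 + 8 \cdot 2 \left(-4\right) w{\left(-15 \right)} = -14 + 8 \cdot 2 \left(-4\right) \left(\left(-3\right) \left(-15\right)\right) = -14 + 16 \left(-4\right) 45 = -14 - 2880 = -2894$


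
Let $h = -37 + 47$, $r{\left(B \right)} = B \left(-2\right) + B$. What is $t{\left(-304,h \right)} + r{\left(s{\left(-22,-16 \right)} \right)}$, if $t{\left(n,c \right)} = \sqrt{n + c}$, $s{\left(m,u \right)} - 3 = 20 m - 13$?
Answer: $450 + 7 i \sqrt{6} \approx 450.0 + 17.146 i$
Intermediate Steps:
$s{\left(m,u \right)} = -10 + 20 m$ ($s{\left(m,u \right)} = 3 + \left(20 m - 13\right) = 3 + \left(-13 + 20 m\right) = -10 + 20 m$)
$r{\left(B \right)} = - B$ ($r{\left(B \right)} = - 2 B + B = - B$)
$h = 10$
$t{\left(n,c \right)} = \sqrt{c + n}$
$t{\left(-304,h \right)} + r{\left(s{\left(-22,-16 \right)} \right)} = \sqrt{10 - 304} - \left(-10 + 20 \left(-22\right)\right) = \sqrt{-294} - \left(-10 - 440\right) = 7 i \sqrt{6} - -450 = 7 i \sqrt{6} + 450 = 450 + 7 i \sqrt{6}$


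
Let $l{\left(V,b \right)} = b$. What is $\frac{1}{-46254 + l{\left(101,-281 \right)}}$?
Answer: $- \frac{1}{46535} \approx -2.1489 \cdot 10^{-5}$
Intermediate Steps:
$\frac{1}{-46254 + l{\left(101,-281 \right)}} = \frac{1}{-46254 - 281} = \frac{1}{-46535} = - \frac{1}{46535}$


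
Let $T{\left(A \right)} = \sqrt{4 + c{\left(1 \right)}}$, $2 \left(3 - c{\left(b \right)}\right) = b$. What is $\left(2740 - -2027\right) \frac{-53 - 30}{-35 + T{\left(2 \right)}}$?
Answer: $\frac{27696270}{2437} + \frac{395661 \sqrt{26}}{2437} \approx 12193.0$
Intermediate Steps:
$c{\left(b \right)} = 3 - \frac{b}{2}$
$T{\left(A \right)} = \frac{\sqrt{26}}{2}$ ($T{\left(A \right)} = \sqrt{4 + \left(3 - \frac{1}{2}\right)} = \sqrt{4 + \frac{5}{2}} = \sqrt{\frac{13}{2}} = \frac{\sqrt{26}}{2}$)
$\left(2740 - -2027\right) \frac{-53 - 30}{-35 + T{\left(2 \right)}} = \left(2740 - -2027\right) \frac{-53 - 30}{-35 + \frac{\sqrt{26}}{2}} = \left(2740 + 2027\right) \left(- \frac{83}{-35 + \frac{\sqrt{26}}{2}}\right) = 4767 \left(- \frac{83}{-35 + \frac{\sqrt{26}}{2}}\right) = - \frac{395661}{-35 + \frac{\sqrt{26}}{2}}$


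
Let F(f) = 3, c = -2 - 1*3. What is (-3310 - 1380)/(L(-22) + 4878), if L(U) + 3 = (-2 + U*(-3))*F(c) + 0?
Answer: -4690/5067 ≈ -0.92560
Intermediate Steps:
c = -5 (c = -2 - 3 = -5)
L(U) = -9 - 9*U (L(U) = -3 + ((-2 + U*(-3))*3 + 0) = -3 + ((-2 - 3*U)*3 + 0) = -3 + ((-6 - 9*U) + 0) = -3 + (-6 - 9*U) = -9 - 9*U)
(-3310 - 1380)/(L(-22) + 4878) = (-3310 - 1380)/((-9 - 9*(-22)) + 4878) = -4690/((-9 + 198) + 4878) = -4690/(189 + 4878) = -4690/5067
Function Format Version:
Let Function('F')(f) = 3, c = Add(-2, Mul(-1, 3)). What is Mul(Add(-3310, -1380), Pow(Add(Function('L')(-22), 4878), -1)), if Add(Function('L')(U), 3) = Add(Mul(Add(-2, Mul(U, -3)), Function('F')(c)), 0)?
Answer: Rational(-4690, 5067) ≈ -0.92560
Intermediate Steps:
c = -5 (c = Add(-2, -3) = -5)
Function('L')(U) = Add(-9, Mul(-9, U)) (Function('L')(U) = Add(-3, Add(Mul(Add(-2, Mul(U, -3)), 3), 0)) = Add(-3, Add(Mul(Add(-2, Mul(-3, U)), 3), 0)) = Add(-3, Add(Add(-6, Mul(-9, U)), 0)) = Add(-3, Add(-6, Mul(-9, U))) = Add(-9, Mul(-9, U)))
Mul(Add(-3310, -1380), Pow(Add(Function('L')(-22), 4878), -1)) = Mul(Add(-3310, -1380), Pow(Add(Add(-9, Mul(-9, -22)), 4878), -1)) = Mul(-4690, Pow(Add(Add(-9, 198), 4878), -1)) = Mul(-4690, Pow(Add(189, 4878), -1)) = Mul(-4690, Pow(5067, -1)) = Mul(-4690, Rational(1, 5067)) = Rational(-4690, 5067)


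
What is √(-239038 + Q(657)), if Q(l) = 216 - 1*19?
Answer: I*√238841 ≈ 488.71*I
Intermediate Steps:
Q(l) = 197 (Q(l) = 216 - 19 = 197)
√(-239038 + Q(657)) = √(-239038 + 197) = √(-238841) = I*√238841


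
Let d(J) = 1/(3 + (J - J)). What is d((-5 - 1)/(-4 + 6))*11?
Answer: 11/3 ≈ 3.6667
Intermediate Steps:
d(J) = ⅓ (d(J) = 1/(3 + 0) = 1/3 = ⅓)
d((-5 - 1)/(-4 + 6))*11 = (⅓)*11 = 11/3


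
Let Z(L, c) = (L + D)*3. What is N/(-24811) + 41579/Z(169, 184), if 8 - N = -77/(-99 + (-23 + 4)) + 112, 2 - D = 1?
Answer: 30434263283/373281495 ≈ 81.532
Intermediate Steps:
D = 1 (D = 2 - 1*1 = 2 - 1 = 1)
Z(L, c) = 3 + 3*L (Z(L, c) = (L + 1)*3 = (1 + L)*3 = 3 + 3*L)
N = -12349/118 (N = 8 - (-77/(-99 + (-23 + 4)) + 112) = 8 - (-77/(-99 - 19) + 112) = 8 - (-77/(-118) + 112) = 8 - (-1/118*(-77) + 112) = 8 - (77/118 + 112) = 8 - 1*13293/118 = 8 - 13293/118 = -12349/118 ≈ -104.65)
N/(-24811) + 41579/Z(169, 184) = -12349/118/(-24811) + 41579/(3 + 3*169) = -12349/118*(-1/24811) + 41579/(3 + 507) = 12349/2927698 + 41579/510 = 30434263283/373281495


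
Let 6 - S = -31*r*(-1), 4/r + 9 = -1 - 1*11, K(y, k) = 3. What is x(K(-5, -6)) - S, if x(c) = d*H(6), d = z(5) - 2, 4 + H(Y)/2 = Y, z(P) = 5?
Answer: 2/21 ≈ 0.095238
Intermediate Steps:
r = -4/21 (r = 4/(-9 + (-1 - 1*11)) = 4/(-9 + (-1 - 11)) = 4/(-9 - 12) = 4/(-21) = 4*(-1/21) = -4/21 ≈ -0.19048)
H(Y) = -8 + 2*Y
d = 3 (d = 5 - 2 = 3)
S = 250/21 (S = 6 - (-31*(-4/21))*(-1) = 6 - 124*(-1)/21 = 6 - 1*(-124/21) = 6 + 124/21 = 250/21 ≈ 11.905)
x(c) = 12 (x(c) = 3*(-8 + 2*6) = 3*(-8 + 12) = 3*4 = 12)
x(K(-5, -6)) - S = 12 - 1*250/21 = 12 - 250/21 = 2/21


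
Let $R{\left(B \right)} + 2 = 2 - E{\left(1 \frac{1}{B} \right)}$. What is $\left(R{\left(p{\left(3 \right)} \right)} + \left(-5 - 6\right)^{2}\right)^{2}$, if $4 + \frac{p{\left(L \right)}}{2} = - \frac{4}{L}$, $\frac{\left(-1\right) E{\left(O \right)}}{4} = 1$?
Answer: $15625$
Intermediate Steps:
$E{\left(O \right)} = -4$ ($E{\left(O \right)} = \left(-4\right) 1 = -4$)
$p{\left(L \right)} = -8 - \frac{8}{L}$ ($p{\left(L \right)} = -8 + 2 \left(- \frac{4}{L}\right) = -8 - \frac{8}{L}$)
$R{\left(B \right)} = 4$ ($R{\left(B \right)} = -2 + \left(2 - -4\right) = -2 + \left(2 + 4\right) = -2 + 6 = 4$)
$\left(R{\left(p{\left(3 \right)} \right)} + \left(-5 - 6\right)^{2}\right)^{2} = \left(4 + \left(-5 - 6\right)^{2}\right)^{2} = \left(4 + \left(-11\right)^{2}\right)^{2} = \left(4 + 121\right)^{2} = 125^{2} = 15625$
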